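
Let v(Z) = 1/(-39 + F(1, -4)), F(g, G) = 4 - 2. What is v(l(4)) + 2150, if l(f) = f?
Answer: 79549/37 ≈ 2150.0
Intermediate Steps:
F(g, G) = 2
v(Z) = -1/37 (v(Z) = 1/(-39 + 2) = 1/(-37) = -1/37)
v(l(4)) + 2150 = -1/37 + 2150 = 79549/37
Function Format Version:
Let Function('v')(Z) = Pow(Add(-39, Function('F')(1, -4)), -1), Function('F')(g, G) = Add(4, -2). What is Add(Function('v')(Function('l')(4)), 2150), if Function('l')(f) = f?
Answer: Rational(79549, 37) ≈ 2150.0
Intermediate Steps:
Function('F')(g, G) = 2
Function('v')(Z) = Rational(-1, 37) (Function('v')(Z) = Pow(Add(-39, 2), -1) = Pow(-37, -1) = Rational(-1, 37))
Add(Function('v')(Function('l')(4)), 2150) = Add(Rational(-1, 37), 2150) = Rational(79549, 37)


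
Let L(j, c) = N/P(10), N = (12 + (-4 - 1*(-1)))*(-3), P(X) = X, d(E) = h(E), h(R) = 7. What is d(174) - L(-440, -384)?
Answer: 97/10 ≈ 9.7000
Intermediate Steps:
d(E) = 7
N = -27 (N = (12 + (-4 + 1))*(-3) = (12 - 3)*(-3) = 9*(-3) = -27)
L(j, c) = -27/10
d(174) - L(-440, -384) = 7 - 1*(-27/10) = 7 + 27/10 = 97/10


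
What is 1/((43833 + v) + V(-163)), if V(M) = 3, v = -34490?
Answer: 1/9346 ≈ 0.00010700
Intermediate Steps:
1/((43833 + v) + V(-163)) = 1/((43833 - 34490) + 3) = 1/(9343 + 3) = 1/9346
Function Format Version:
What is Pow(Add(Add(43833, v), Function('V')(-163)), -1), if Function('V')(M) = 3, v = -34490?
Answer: Rational(1, 9346) ≈ 0.00010700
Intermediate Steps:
Pow(Add(Add(43833, v), Function('V')(-163)), -1) = Pow(Add(Add(43833, -34490), 3), -1) = Pow(Add(9343, 3), -1) = Pow(9346, -1) = Rational(1, 9346)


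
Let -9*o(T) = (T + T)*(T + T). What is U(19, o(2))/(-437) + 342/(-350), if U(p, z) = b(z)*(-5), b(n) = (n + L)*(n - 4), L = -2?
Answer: -4505887/6194475 ≈ -0.72740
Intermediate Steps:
b(n) = (-4 + n)*(-2 + n) (b(n) = (n - 2)*(n - 4) = (-2 + n)*(-4 + n) = (-4 + n)*(-2 + n))
o(T) = -4*T**2/9 (o(T) = -(T + T)*(T + T)/9 = -2*T*2*T/9 = -4*T**2/9)
U(p, z) = -40 - 5*z**2 + 30*z (U(p, z) = (8 + z**2 - 6*z)*(-5) = -40 - 5*z**2 + 30*z)
U(19, o(2))/(-437) + 342/(-350) = (-40 - 5*(-4/9*2**2)**2 + 30*(-4/9*2**2))/(-437) + 342/(-350) = (-40 - 5*(-4/9*4)**2 + 30*(-4/9*4))*(-1/437) + 342*(-1/350) = (-40 - 5*(-16/9)**2 + 30*(-16/9))*(-1/437) - 171/175 = (-40 - 5*256/81 - 160/3)*(-1/437) - 171/175 = (-40 - 1280/81 - 160/3)*(-1/437) - 171/175 = -8840/81*(-1/437) - 171/175 = 8840/35397 - 171/175 = -4505887/6194475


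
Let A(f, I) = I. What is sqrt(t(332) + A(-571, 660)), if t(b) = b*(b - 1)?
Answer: 2*sqrt(27638) ≈ 332.49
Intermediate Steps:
t(b) = b*(-1 + b)
sqrt(t(332) + A(-571, 660)) = sqrt(332*(-1 + 332) + 660) = sqrt(332*331 + 660) = sqrt(109892 + 660) = sqrt(110552) = 2*sqrt(27638)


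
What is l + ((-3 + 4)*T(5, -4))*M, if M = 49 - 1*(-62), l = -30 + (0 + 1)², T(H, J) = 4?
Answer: 415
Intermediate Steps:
l = -29 (l = -30 + 1² = -30 + 1 = -29)
M = 111 (M = 49 + 62 = 111)
l + ((-3 + 4)*T(5, -4))*M = -29 + ((-3 + 4)*4)*111 = -29 + (1*4)*111 = -29 + 4*111 = -29 + 444 = 415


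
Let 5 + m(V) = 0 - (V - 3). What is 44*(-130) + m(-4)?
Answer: -5718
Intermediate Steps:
m(V) = -2 - V (m(V) = -5 + (0 - (V - 3)) = -5 + (0 - (-3 + V)) = -5 + (0 + (3 - V)) = -5 + (3 - V) = -2 - V)
44*(-130) + m(-4) = 44*(-130) + (-2 - 1*(-4)) = -5720 + (-2 + 4) = -5720 + 2 = -5718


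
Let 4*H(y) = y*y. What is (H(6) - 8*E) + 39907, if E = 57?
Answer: 39460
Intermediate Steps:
H(y) = y**2/4 (H(y) = (y*y)/4 = y**2/4)
(H(6) - 8*E) + 39907 = ((1/4)*6**2 - 8*57) + 39907 = ((1/4)*36 - 456) + 39907 = (9 - 456) + 39907 = -447 + 39907 = 39460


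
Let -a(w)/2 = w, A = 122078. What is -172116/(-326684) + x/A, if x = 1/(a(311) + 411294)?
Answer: 2157216592445735/4094495254711136 ≈ 0.52686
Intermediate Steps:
a(w) = -2*w
x = 1/410672 (x = 1/(-2*311 + 411294) = 1/(-622 + 411294) = 1/410672 ≈ 2.4350e-6)
-172116/(-326684) + x/A = -172116/(-326684) + (1/410672)/122078 = -172116*(-1/326684) + (1/410672)*(1/122078) = 43029/81671 + 1/50134016416 = 2157216592445735/4094495254711136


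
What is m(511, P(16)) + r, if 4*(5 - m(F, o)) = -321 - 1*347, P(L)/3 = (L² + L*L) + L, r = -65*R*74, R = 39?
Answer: -187418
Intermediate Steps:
r = -187590 (r = -65*39*74 = -2535*74 = -187590)
P(L) = 3*L + 6*L² (P(L) = 3*((L² + L*L) + L) = 3*((L² + L²) + L) = 3*(2*L² + L) = 3*(L + 2*L²) = 3*L + 6*L²)
m(F, o) = 172 (m(F, o) = 5 - (-321 - 1*347)/4 = 5 - (-321 - 347)/4 = 5 - ¼*(-668) = 5 + 167 = 172)
m(511, P(16)) + r = 172 - 187590 = -187418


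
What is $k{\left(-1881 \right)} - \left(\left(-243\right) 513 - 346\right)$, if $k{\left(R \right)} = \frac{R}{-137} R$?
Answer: $\frac{13587524}{137} \approx 99179.0$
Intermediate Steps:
$k{\left(R \right)} = - \frac{R^{2}}{137}$ ($k{\left(R \right)} = R \left(- \frac{1}{137}\right) R = - \frac{R}{137} R = - \frac{R^{2}}{137}$)
$k{\left(-1881 \right)} - \left(\left(-243\right) 513 - 346\right) = - \frac{\left(-1881\right)^{2}}{137} - \left(\left(-243\right) 513 - 346\right) = \left(- \frac{1}{137}\right) 3538161 - \left(-124659 - 346\right) = - \frac{3538161}{137} - -125005 = - \frac{3538161}{137} + 125005 = \frac{13587524}{137}$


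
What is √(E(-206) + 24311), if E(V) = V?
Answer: √24105 ≈ 155.26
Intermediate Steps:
√(E(-206) + 24311) = √(-206 + 24311) = √24105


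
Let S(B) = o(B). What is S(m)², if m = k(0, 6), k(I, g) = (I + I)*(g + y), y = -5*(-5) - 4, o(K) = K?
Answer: 0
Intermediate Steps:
y = 21 (y = 25 - 4 = 21)
k(I, g) = 2*I*(21 + g) (k(I, g) = (I + I)*(g + 21) = (2*I)*(21 + g) = 2*I*(21 + g))
m = 0 (m = 2*0*(21 + 6) = 2*0*27 = 0)
S(B) = B
S(m)² = 0² = 0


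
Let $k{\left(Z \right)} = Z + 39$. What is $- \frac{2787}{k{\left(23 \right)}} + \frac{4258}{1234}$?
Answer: $- \frac{1587581}{38254} \approx -41.501$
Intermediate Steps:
$k{\left(Z \right)} = 39 + Z$
$- \frac{2787}{k{\left(23 \right)}} + \frac{4258}{1234} = - \frac{2787}{39 + 23} + \frac{4258}{1234} = - \frac{2787}{62} + 4258 \cdot \frac{1}{1234} = \left(-2787\right) \frac{1}{62} + \frac{2129}{617} = - \frac{2787}{62} + \frac{2129}{617} = - \frac{1587581}{38254}$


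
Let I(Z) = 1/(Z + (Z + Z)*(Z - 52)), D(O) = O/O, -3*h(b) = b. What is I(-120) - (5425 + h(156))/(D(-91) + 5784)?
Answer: -44229379/47622120 ≈ -0.92876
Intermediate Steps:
h(b) = -b/3
D(O) = 1
I(Z) = 1/(Z + 2*Z*(-52 + Z)) (I(Z) = 1/(Z + (2*Z)*(-52 + Z)) = 1/(Z + 2*Z*(-52 + Z)))
I(-120) - (5425 + h(156))/(D(-91) + 5784) = 1/((-120)*(-103 + 2*(-120))) - (5425 - ⅓*156)/(1 + 5784) = -1/(120*(-103 - 240)) - (5425 - 52)/5785 = -1/120/(-343) - 5373/5785 = -1/120*(-1/343) - 1*5373/5785 = 1/41160 - 5373/5785 = -44229379/47622120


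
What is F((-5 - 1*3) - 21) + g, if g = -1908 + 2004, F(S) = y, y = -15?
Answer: 81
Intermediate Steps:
F(S) = -15
g = 96
F((-5 - 1*3) - 21) + g = -15 + 96 = 81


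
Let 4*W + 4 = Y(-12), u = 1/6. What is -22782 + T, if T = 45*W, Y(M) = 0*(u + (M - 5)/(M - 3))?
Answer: -22827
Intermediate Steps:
u = 1/6 ≈ 0.16667
Y(M) = 0 (Y(M) = 0*(1/6 + (M - 5)/(M - 3)) = 0*(1/6 + (-5 + M)/(-3 + M)) = 0)
W = -1 (W = -1 + (1/4)*0 = -1 + 0 = -1)
T = -45 (T = 45*(-1) = -45)
-22782 + T = -22782 - 45 = -22827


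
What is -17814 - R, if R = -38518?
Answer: 20704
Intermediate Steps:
-17814 - R = -17814 - 1*(-38518) = -17814 + 38518 = 20704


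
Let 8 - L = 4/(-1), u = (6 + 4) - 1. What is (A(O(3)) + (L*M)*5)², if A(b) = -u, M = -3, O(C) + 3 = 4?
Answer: 35721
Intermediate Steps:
u = 9 (u = 10 - 1 = 9)
O(C) = 1 (O(C) = -3 + 4 = 1)
L = 12 (L = 8 - 4/(-1) = 8 - 4*(-1) = 8 - 1*(-4) = 8 + 4 = 12)
A(b) = -9 (A(b) = -1*9 = -9)
(A(O(3)) + (L*M)*5)² = (-9 + (12*(-3))*5)² = (-9 - 36*5)² = (-9 - 180)² = (-189)² = 35721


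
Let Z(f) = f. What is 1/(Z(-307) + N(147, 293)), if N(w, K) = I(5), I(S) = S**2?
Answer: -1/282 ≈ -0.0035461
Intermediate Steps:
N(w, K) = 25 (N(w, K) = 5**2 = 25)
1/(Z(-307) + N(147, 293)) = 1/(-307 + 25) = 1/(-282) = -1/282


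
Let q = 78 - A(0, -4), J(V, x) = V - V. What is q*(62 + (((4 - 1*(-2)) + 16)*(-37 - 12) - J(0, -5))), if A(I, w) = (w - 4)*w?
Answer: -46736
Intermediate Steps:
A(I, w) = w*(-4 + w) (A(I, w) = (-4 + w)*w = w*(-4 + w))
J(V, x) = 0
q = 46 (q = 78 - (-4)*(-4 - 4) = 78 - (-4)*(-8) = 78 - 1*32 = 78 - 32 = 46)
q*(62 + (((4 - 1*(-2)) + 16)*(-37 - 12) - J(0, -5))) = 46*(62 + (((4 - 1*(-2)) + 16)*(-37 - 12) - 1*0)) = 46*(62 + (((4 + 2) + 16)*(-49) + 0)) = 46*(62 + ((6 + 16)*(-49) + 0)) = 46*(62 + (22*(-49) + 0)) = 46*(62 + (-1078 + 0)) = 46*(62 - 1078) = 46*(-1016) = -46736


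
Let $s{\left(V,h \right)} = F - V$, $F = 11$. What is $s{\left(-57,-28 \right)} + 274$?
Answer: $342$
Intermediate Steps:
$s{\left(V,h \right)} = 11 - V$
$s{\left(-57,-28 \right)} + 274 = \left(11 - -57\right) + 274 = \left(11 + 57\right) + 274 = 68 + 274 = 342$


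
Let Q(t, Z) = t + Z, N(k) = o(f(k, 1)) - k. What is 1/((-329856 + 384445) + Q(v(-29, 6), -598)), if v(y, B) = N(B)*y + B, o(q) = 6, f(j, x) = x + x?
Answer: 1/53997 ≈ 1.8520e-5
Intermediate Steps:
f(j, x) = 2*x
N(k) = 6 - k
v(y, B) = B + y*(6 - B) (v(y, B) = (6 - B)*y + B = y*(6 - B) + B = B + y*(6 - B))
Q(t, Z) = Z + t
1/((-329856 + 384445) + Q(v(-29, 6), -598)) = 1/((-329856 + 384445) + (-598 + (6 - 1*(-29)*(-6 + 6)))) = 1/(54589 + (-598 + (6 - 1*(-29)*0))) = 1/(54589 + (-598 + (6 + 0))) = 1/(54589 + (-598 + 6)) = 1/(54589 - 592) = 1/53997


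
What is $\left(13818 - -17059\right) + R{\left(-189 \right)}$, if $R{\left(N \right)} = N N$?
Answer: $66598$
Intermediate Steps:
$R{\left(N \right)} = N^{2}$
$\left(13818 - -17059\right) + R{\left(-189 \right)} = \left(13818 - -17059\right) + \left(-189\right)^{2} = \left(13818 + 17059\right) + 35721 = 30877 + 35721 = 66598$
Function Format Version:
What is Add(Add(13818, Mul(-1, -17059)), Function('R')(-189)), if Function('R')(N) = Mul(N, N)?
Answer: 66598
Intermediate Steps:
Function('R')(N) = Pow(N, 2)
Add(Add(13818, Mul(-1, -17059)), Function('R')(-189)) = Add(Add(13818, Mul(-1, -17059)), Pow(-189, 2)) = Add(Add(13818, 17059), 35721) = Add(30877, 35721) = 66598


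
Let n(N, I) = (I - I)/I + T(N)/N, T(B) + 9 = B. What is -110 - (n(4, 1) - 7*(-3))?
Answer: -519/4 ≈ -129.75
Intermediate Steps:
T(B) = -9 + B
n(N, I) = (-9 + N)/N (n(N, I) = (I - I)/I + (-9 + N)/N = 0/I + (-9 + N)/N = 0 + (-9 + N)/N = (-9 + N)/N)
-110 - (n(4, 1) - 7*(-3)) = -110 - ((-9 + 4)/4 - 7*(-3)) = -110 - ((¼)*(-5) + 21) = -110 - (-5/4 + 21) = -110 - 1*79/4 = -110 - 79/4 = -519/4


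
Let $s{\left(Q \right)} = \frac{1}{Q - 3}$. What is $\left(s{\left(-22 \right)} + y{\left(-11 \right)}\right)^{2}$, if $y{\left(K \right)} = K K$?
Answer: $\frac{9144576}{625} \approx 14631.0$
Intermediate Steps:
$y{\left(K \right)} = K^{2}$
$s{\left(Q \right)} = \frac{1}{-3 + Q}$
$\left(s{\left(-22 \right)} + y{\left(-11 \right)}\right)^{2} = \left(\frac{1}{-3 - 22} + \left(-11\right)^{2}\right)^{2} = \left(\frac{1}{-25} + 121\right)^{2} = \left(- \frac{1}{25} + 121\right)^{2} = \left(\frac{3024}{25}\right)^{2} = \frac{9144576}{625}$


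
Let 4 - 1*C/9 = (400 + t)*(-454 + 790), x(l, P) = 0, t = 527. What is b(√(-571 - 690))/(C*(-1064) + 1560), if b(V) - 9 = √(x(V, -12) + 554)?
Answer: 3/994206376 + √554/2982619128 ≈ 1.0909e-8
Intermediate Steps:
C = -2803212 (C = 36 - 9*(400 + 527)*(-454 + 790) = 36 - 8343*336 = 36 - 9*311472 = 36 - 2803248 = -2803212)
b(V) = 9 + √554 (b(V) = 9 + √(0 + 554) = 9 + √554)
b(√(-571 - 690))/(C*(-1064) + 1560) = (9 + √554)/(-2803212*(-1064) + 1560) = (9 + √554)/(2982617568 + 1560) = (9 + √554)/2982619128 = (9 + √554)*(1/2982619128) = 3/994206376 + √554/2982619128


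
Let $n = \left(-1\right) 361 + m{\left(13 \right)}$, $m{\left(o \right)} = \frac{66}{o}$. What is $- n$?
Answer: $\frac{4627}{13} \approx 355.92$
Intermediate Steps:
$n = - \frac{4627}{13}$ ($n = \left(-1\right) 361 + \frac{66}{13} = -361 + 66 \cdot \frac{1}{13} = -361 + \frac{66}{13} = - \frac{4627}{13} \approx -355.92$)
$- n = \left(-1\right) \left(- \frac{4627}{13}\right) = \frac{4627}{13}$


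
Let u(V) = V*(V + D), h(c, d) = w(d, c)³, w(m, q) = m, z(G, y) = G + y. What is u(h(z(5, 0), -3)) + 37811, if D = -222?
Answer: 44534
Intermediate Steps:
h(c, d) = d³
u(V) = V*(-222 + V) (u(V) = V*(V - 222) = V*(-222 + V))
u(h(z(5, 0), -3)) + 37811 = (-3)³*(-222 + (-3)³) + 37811 = -27*(-222 - 27) + 37811 = -27*(-249) + 37811 = 6723 + 37811 = 44534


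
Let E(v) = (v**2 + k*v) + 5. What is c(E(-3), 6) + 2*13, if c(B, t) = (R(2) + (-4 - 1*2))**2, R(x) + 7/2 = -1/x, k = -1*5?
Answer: 126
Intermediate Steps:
k = -5
R(x) = -7/2 - 1/x
E(v) = 5 + v**2 - 5*v (E(v) = (v**2 - 5*v) + 5 = 5 + v**2 - 5*v)
c(B, t) = 100 (c(B, t) = ((-7/2 - 1/2) + (-4 - 1*2))**2 = ((-7/2 - 1*1/2) + (-4 - 2))**2 = ((-7/2 - 1/2) - 6)**2 = (-4 - 6)**2 = (-10)**2 = 100)
c(E(-3), 6) + 2*13 = 100 + 2*13 = 100 + 26 = 126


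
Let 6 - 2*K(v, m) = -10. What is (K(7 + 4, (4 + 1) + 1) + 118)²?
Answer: 15876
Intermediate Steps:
K(v, m) = 8 (K(v, m) = 3 - ½*(-10) = 3 + 5 = 8)
(K(7 + 4, (4 + 1) + 1) + 118)² = (8 + 118)² = 126² = 15876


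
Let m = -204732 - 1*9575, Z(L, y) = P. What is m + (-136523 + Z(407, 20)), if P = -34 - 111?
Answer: -350975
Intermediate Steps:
P = -145
Z(L, y) = -145
m = -214307 (m = -204732 - 9575 = -214307)
m + (-136523 + Z(407, 20)) = -214307 + (-136523 - 145) = -214307 - 136668 = -350975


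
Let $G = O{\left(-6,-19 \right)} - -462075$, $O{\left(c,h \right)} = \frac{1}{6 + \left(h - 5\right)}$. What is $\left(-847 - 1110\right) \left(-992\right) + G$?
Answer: $\frac{43261541}{18} \approx 2.4034 \cdot 10^{6}$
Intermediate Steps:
$O{\left(c,h \right)} = \frac{1}{1 + h}$ ($O{\left(c,h \right)} = \frac{1}{6 + \left(h - 5\right)} = \frac{1}{6 + \left(-5 + h\right)} = \frac{1}{1 + h}$)
$G = \frac{8317349}{18}$ ($G = \frac{1}{1 - 19} - -462075 = \frac{1}{-18} + 462075 = - \frac{1}{18} + 462075 = \frac{8317349}{18} \approx 4.6208 \cdot 10^{5}$)
$\left(-847 - 1110\right) \left(-992\right) + G = \left(-847 - 1110\right) \left(-992\right) + \frac{8317349}{18} = \left(-1957\right) \left(-992\right) + \frac{8317349}{18} = 1941344 + \frac{8317349}{18} = \frac{43261541}{18}$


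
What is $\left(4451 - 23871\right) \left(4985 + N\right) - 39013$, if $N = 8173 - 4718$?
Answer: $-163943813$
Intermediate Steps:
$N = 3455$ ($N = 8173 - 4718 = 3455$)
$\left(4451 - 23871\right) \left(4985 + N\right) - 39013 = \left(4451 - 23871\right) \left(4985 + 3455\right) - 39013 = \left(-19420\right) 8440 - 39013 = -163904800 - 39013 = -163943813$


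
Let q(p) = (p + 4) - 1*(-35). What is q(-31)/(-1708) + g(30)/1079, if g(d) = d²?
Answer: 382142/460733 ≈ 0.82942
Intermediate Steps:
q(p) = 39 + p (q(p) = (4 + p) + 35 = 39 + p)
q(-31)/(-1708) + g(30)/1079 = (39 - 31)/(-1708) + 30²/1079 = 8*(-1/1708) + 900*(1/1079) = -2/427 + 900/1079 = 382142/460733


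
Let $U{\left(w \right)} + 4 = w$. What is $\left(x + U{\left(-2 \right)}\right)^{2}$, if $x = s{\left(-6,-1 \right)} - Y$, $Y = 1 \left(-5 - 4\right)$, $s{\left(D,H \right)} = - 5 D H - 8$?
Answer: $1225$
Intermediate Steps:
$s{\left(D,H \right)} = -8 - 5 D H$ ($s{\left(D,H \right)} = - 5 D H - 8 = -8 - 5 D H$)
$U{\left(w \right)} = -4 + w$
$Y = -9$ ($Y = 1 \left(-9\right) = -9$)
$x = -29$ ($x = \left(-8 - \left(-30\right) \left(-1\right)\right) - -9 = \left(-8 - 30\right) + 9 = -38 + 9 = -29$)
$\left(x + U{\left(-2 \right)}\right)^{2} = \left(-29 - 6\right)^{2} = \left(-35\right)^{2} = 1225$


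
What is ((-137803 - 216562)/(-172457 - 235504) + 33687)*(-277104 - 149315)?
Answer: -5860419837695668/407961 ≈ -1.4365e+10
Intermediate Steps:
((-137803 - 216562)/(-172457 - 235504) + 33687)*(-277104 - 149315) = (-354365/(-407961) + 33687)*(-426419) = (-354365*(-1/407961) + 33687)*(-426419) = (354365/407961 + 33687)*(-426419) = (13743336572/407961)*(-426419) = -5860419837695668/407961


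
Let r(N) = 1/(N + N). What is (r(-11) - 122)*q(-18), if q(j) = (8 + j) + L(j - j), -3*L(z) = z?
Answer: 13425/11 ≈ 1220.5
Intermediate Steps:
L(z) = -z/3
q(j) = 8 + j (q(j) = (8 + j) - (j - j)/3 = (8 + j) - 1/3*0 = (8 + j) + 0 = 8 + j)
r(N) = 1/(2*N)
(r(-11) - 122)*q(-18) = ((1/2)/(-11) - 122)*(8 - 18) = ((1/2)*(-1/11) - 122)*(-10) = (-1/22 - 122)*(-10) = -2685/22*(-10) = 13425/11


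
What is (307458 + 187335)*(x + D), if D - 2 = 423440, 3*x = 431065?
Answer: 280612119021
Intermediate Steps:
x = 431065/3 (x = (⅓)*431065 = 431065/3 ≈ 1.4369e+5)
D = 423442 (D = 2 + 423440 = 423442)
(307458 + 187335)*(x + D) = (307458 + 187335)*(431065/3 + 423442) = 494793*(1701391/3) = 280612119021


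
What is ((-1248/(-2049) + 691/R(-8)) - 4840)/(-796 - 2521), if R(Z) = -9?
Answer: 282427/190557 ≈ 1.4821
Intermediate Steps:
((-1248/(-2049) + 691/R(-8)) - 4840)/(-796 - 2521) = ((-1248/(-2049) + 691/(-9)) - 4840)/(-796 - 2521) = ((-1248*(-1/2049) + 691*(-⅑)) - 4840)/(-3317) = ((416/683 - 691/9) - 4840)*(-1/3317) = (-468209/6147 - 4840)*(-1/3317) = -30219689/6147*(-1/3317) = 282427/190557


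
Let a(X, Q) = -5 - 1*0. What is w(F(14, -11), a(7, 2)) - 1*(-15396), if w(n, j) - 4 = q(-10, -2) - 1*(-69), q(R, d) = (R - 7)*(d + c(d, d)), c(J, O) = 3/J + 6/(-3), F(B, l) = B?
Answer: 31125/2 ≈ 15563.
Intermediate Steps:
c(J, O) = -2 + 3/J (c(J, O) = 3/J + 6*(-⅓) = 3/J - 2 = -2 + 3/J)
q(R, d) = (-7 + R)*(-2 + d + 3/d) (q(R, d) = (R - 7)*(d + (-2 + 3/d)) = (-7 + R)*(-2 + d + 3/d))
a(X, Q) = -5 (a(X, Q) = -5 + 0 = -5)
w(n, j) = 333/2 (w(n, j) = 4 + ((-21 + 14*(-2) + (-2)²*(-7 - 10) - 1*(-10)*(-3 + 2*(-2)))/(-2) - 1*(-69)) = 4 + (-(-21 - 28 + 4*(-17) - 1*(-10)*(-3 - 4))/2 + 69) = 4 + (-(-21 - 28 - 68 - 1*(-10)*(-7))/2 + 69) = 4 + (-(-21 - 28 - 68 - 70)/2 + 69) = 4 + (-½*(-187) + 69) = 4 + (187/2 + 69) = 4 + 325/2 = 333/2)
w(F(14, -11), a(7, 2)) - 1*(-15396) = 333/2 - 1*(-15396) = 333/2 + 15396 = 31125/2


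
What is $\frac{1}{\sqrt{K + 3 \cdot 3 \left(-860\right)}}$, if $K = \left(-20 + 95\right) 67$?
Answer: $- \frac{i \sqrt{2715}}{2715} \approx - 0.019192 i$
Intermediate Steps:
$K = 5025$ ($K = 75 \cdot 67 = 5025$)
$\frac{1}{\sqrt{K + 3 \cdot 3 \left(-860\right)}} = \frac{1}{\sqrt{5025 + 3 \cdot 3 \left(-860\right)}} = \frac{1}{\sqrt{5025 + 9 \left(-860\right)}} = \frac{1}{\sqrt{5025 - 7740}} = \frac{1}{\sqrt{-2715}} = \frac{1}{i \sqrt{2715}} = - \frac{i \sqrt{2715}}{2715}$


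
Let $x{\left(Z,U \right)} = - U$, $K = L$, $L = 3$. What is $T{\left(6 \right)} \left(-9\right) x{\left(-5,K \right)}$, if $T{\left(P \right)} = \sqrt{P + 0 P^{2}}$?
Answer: $27 \sqrt{6} \approx 66.136$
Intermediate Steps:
$K = 3$
$T{\left(P \right)} = \sqrt{P}$ ($T{\left(P \right)} = \sqrt{P + 0} = \sqrt{P}$)
$T{\left(6 \right)} \left(-9\right) x{\left(-5,K \right)} = \sqrt{6} \left(-9\right) \left(\left(-1\right) 3\right) = - 9 \sqrt{6} \left(-3\right) = 27 \sqrt{6}$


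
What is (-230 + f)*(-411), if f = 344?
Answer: -46854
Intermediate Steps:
(-230 + f)*(-411) = (-230 + 344)*(-411) = 114*(-411) = -46854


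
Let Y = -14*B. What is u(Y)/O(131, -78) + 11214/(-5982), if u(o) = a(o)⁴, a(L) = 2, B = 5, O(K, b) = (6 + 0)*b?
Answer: -222661/116649 ≈ -1.9088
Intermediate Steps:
O(K, b) = 6*b
Y = -70 (Y = -14*5 = -70)
u(o) = 16 (u(o) = 2⁴ = 16)
u(Y)/O(131, -78) + 11214/(-5982) = 16/((6*(-78))) + 11214/(-5982) = 16/(-468) + 11214*(-1/5982) = 16*(-1/468) - 1869/997 = -4/117 - 1869/997 = -222661/116649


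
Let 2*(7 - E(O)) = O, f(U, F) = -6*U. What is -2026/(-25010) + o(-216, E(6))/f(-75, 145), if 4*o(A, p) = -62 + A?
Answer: -165299/2250900 ≈ -0.073437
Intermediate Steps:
E(O) = 7 - O/2
o(A, p) = -31/2 + A/4 (o(A, p) = (-62 + A)/4 = -31/2 + A/4)
-2026/(-25010) + o(-216, E(6))/f(-75, 145) = -2026/(-25010) + (-31/2 + (1/4)*(-216))/((-6*(-75))) = -2026*(-1/25010) + (-31/2 - 54)/450 = 1013/12505 - 139/2*1/450 = 1013/12505 - 139/900 = -165299/2250900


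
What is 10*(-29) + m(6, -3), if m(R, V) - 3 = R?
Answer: -281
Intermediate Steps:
m(R, V) = 3 + R
10*(-29) + m(6, -3) = 10*(-29) + (3 + 6) = -290 + 9 = -281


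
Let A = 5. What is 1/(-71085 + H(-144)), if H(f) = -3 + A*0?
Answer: -1/71088 ≈ -1.4067e-5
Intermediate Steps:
H(f) = -3 (H(f) = -3 + 5*0 = -3 + 0 = -3)
1/(-71085 + H(-144)) = 1/(-71085 - 3) = 1/(-71088) = -1/71088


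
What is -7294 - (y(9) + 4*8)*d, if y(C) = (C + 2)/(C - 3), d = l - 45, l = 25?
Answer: -19852/3 ≈ -6617.3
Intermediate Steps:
d = -20 (d = 25 - 45 = -20)
y(C) = (2 + C)/(-3 + C)
-7294 - (y(9) + 4*8)*d = -7294 - ((2 + 9)/(-3 + 9) + 4*8)*(-20) = -7294 - (11/6 + 32)*(-20) = -7294 - 203*(-20)/6 = -7294 - 1*(-2030/3) = -7294 + 2030/3 = -19852/3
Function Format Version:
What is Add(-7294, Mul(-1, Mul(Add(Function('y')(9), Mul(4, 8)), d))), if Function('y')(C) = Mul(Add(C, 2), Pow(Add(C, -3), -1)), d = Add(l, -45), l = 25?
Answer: Rational(-19852, 3) ≈ -6617.3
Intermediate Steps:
d = -20 (d = Add(25, -45) = -20)
Function('y')(C) = Mul(Pow(Add(-3, C), -1), Add(2, C)) (Function('y')(C) = Mul(Add(2, C), Pow(Add(-3, C), -1)) = Mul(Pow(Add(-3, C), -1), Add(2, C)))
Add(-7294, Mul(-1, Mul(Add(Function('y')(9), Mul(4, 8)), d))) = Add(-7294, Mul(-1, Mul(Add(Mul(Pow(Add(-3, 9), -1), Add(2, 9)), Mul(4, 8)), -20))) = Add(-7294, Mul(-1, Mul(Add(Mul(Pow(6, -1), 11), 32), -20))) = Add(-7294, Mul(-1, Mul(Add(Mul(Rational(1, 6), 11), 32), -20))) = Add(-7294, Mul(-1, Mul(Add(Rational(11, 6), 32), -20))) = Add(-7294, Mul(-1, Mul(Rational(203, 6), -20))) = Add(-7294, Mul(-1, Rational(-2030, 3))) = Add(-7294, Rational(2030, 3)) = Rational(-19852, 3)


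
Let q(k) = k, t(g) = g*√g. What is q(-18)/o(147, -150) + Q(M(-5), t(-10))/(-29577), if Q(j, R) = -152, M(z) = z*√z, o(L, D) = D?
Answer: 92531/739425 ≈ 0.12514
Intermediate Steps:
M(z) = z^(3/2)
t(g) = g^(3/2)
q(-18)/o(147, -150) + Q(M(-5), t(-10))/(-29577) = -18/(-150) - 152/(-29577) = -18*(-1/150) - 152*(-1/29577) = 3/25 + 152/29577 = 92531/739425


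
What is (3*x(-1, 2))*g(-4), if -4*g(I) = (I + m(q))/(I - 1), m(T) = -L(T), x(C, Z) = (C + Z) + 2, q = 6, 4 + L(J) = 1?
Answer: -9/20 ≈ -0.45000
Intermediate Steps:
L(J) = -3 (L(J) = -4 + 1 = -3)
x(C, Z) = 2 + C + Z
m(T) = 3 (m(T) = -1*(-3) = 3)
g(I) = -(3 + I)/(4*(-1 + I)) (g(I) = -(I + 3)/(4*(I - 1)) = -(3 + I)/(4*(-1 + I)))
(3*x(-1, 2))*g(-4) = (3*(2 - 1 + 2))*((-3 - 1*(-4))/(4*(-1 - 4))) = (3*3)*((¼)*(-3 + 4)/(-5)) = 9*((¼)*(-⅕)*1) = 9*(-1/20) = -9/20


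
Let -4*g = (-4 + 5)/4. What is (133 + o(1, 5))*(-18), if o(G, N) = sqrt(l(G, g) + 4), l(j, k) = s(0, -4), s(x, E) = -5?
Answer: -2394 - 18*I ≈ -2394.0 - 18.0*I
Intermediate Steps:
g = -1/16 (g = -(-4 + 5)/(4*4) = -1/(4*4) = -1/4*1/4 = -1/16 ≈ -0.062500)
l(j, k) = -5
o(G, N) = I (o(G, N) = sqrt(-5 + 4) = sqrt(-1) = I)
(133 + o(1, 5))*(-18) = (133 + I)*(-18) = -2394 - 18*I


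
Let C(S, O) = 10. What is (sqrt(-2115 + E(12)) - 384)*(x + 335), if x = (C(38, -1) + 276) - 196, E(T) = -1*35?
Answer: -163200 + 2125*I*sqrt(86) ≈ -1.632e+5 + 19706.0*I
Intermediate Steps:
E(T) = -35
x = 90 (x = (10 + 276) - 196 = 286 - 196 = 90)
(sqrt(-2115 + E(12)) - 384)*(x + 335) = (sqrt(-2115 - 35) - 384)*(90 + 335) = (sqrt(-2150) - 384)*425 = (5*I*sqrt(86) - 384)*425 = (-384 + 5*I*sqrt(86))*425 = -163200 + 2125*I*sqrt(86)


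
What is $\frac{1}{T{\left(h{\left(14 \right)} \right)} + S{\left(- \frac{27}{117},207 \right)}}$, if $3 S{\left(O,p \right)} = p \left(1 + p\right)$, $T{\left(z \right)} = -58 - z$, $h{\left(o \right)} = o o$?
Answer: $\frac{1}{14098} \approx 7.0932 \cdot 10^{-5}$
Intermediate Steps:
$h{\left(o \right)} = o^{2}$
$S{\left(O,p \right)} = \frac{p \left(1 + p\right)}{3}$
$\frac{1}{T{\left(h{\left(14 \right)} \right)} + S{\left(- \frac{27}{117},207 \right)}} = \frac{1}{\left(-58 - 14^{2}\right) + \frac{1}{3} \cdot 207 \left(1 + 207\right)} = \frac{1}{\left(-58 - 196\right) + \frac{1}{3} \cdot 207 \cdot 208} = \frac{1}{\left(-58 - 196\right) + 14352} = \frac{1}{-254 + 14352} = \frac{1}{14098}$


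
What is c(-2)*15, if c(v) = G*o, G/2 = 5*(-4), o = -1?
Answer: 600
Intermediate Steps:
G = -40 (G = 2*(5*(-4)) = 2*(-20) = -40)
c(v) = 40 (c(v) = -40*(-1) = 40)
c(-2)*15 = 40*15 = 600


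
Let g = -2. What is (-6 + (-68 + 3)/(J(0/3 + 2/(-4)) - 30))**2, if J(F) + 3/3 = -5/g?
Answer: 44944/3249 ≈ 13.833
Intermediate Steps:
J(F) = 3/2 (J(F) = -1 - 5/(-2) = -1 - 5*(-1/2) = -1 + 5/2 = 3/2)
(-6 + (-68 + 3)/(J(0/3 + 2/(-4)) - 30))**2 = (-6 + (-68 + 3)/(3/2 - 30))**2 = (-6 - 65/(-57/2))**2 = (-6 - 65*(-2/57))**2 = (-6 + 130/57)**2 = (-212/57)**2 = 44944/3249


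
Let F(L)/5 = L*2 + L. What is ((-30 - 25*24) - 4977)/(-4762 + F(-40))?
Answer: 801/766 ≈ 1.0457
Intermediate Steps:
F(L) = 15*L (F(L) = 5*(L*2 + L) = 5*(2*L + L) = 5*(3*L) = 15*L)
((-30 - 25*24) - 4977)/(-4762 + F(-40)) = ((-30 - 25*24) - 4977)/(-4762 + 15*(-40)) = ((-30 - 600) - 4977)/(-4762 - 600) = (-630 - 4977)/(-5362) = -5607*(-1/5362) = 801/766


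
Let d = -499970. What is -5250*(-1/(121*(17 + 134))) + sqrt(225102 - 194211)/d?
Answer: 5250/18271 - sqrt(30891)/499970 ≈ 0.28699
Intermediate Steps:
-5250*(-1/(121*(17 + 134))) + sqrt(225102 - 194211)/d = -5250*(-1/(121*(17 + 134))) + sqrt(225102 - 194211)/(-499970) = -5250/(151*(-121)) + sqrt(30891)*(-1/499970) = -5250/(-18271) - sqrt(30891)/499970 = -5250*(-1/18271) - sqrt(30891)/499970 = 5250/18271 - sqrt(30891)/499970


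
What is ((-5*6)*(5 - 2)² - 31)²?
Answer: 90601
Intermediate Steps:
((-5*6)*(5 - 2)² - 31)² = (-30*3² - 31)² = (-30*9 - 31)² = (-270 - 31)² = (-301)² = 90601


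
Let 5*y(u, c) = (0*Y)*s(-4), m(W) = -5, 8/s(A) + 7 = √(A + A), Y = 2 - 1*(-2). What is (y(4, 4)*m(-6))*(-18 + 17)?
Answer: 0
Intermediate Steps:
Y = 4 (Y = 2 + 2 = 4)
s(A) = 8/(-7 + √2*√A) (s(A) = 8/(-7 + √(A + A)) = 8/(-7 + √(2*A)) = 8/(-7 + √2*√A))
y(u, c) = 0 (y(u, c) = ((0*4)*(8/(-7 + √2*√(-4))))/5 = (0*(8/(-7 + √2*(2*I))))/5 = (0*(8/(-7 + 2*I*√2)))/5 = (⅕)*0 = 0)
(y(4, 4)*m(-6))*(-18 + 17) = (0*(-5))*(-18 + 17) = 0*(-1) = 0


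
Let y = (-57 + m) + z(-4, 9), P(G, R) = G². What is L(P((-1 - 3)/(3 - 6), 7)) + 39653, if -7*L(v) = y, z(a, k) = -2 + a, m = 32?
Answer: 277602/7 ≈ 39657.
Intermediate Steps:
y = -31 (y = (-57 + 32) + (-2 - 4) = -25 - 6 = -31)
L(v) = 31/7 (L(v) = -⅐*(-31) = 31/7)
L(P((-1 - 3)/(3 - 6), 7)) + 39653 = 31/7 + 39653 = 277602/7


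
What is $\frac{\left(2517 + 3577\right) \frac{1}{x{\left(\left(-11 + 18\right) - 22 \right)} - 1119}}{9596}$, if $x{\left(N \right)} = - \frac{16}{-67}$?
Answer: $- \frac{204149}{359643686} \approx -0.00056764$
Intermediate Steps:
$x{\left(N \right)} = \frac{16}{67}$ ($x{\left(N \right)} = \left(-16\right) \left(- \frac{1}{67}\right) = \frac{16}{67}$)
$\frac{\left(2517 + 3577\right) \frac{1}{x{\left(\left(-11 + 18\right) - 22 \right)} - 1119}}{9596} = \frac{\left(2517 + 3577\right) \frac{1}{\frac{16}{67} - 1119}}{9596} = \frac{6094}{- \frac{74957}{67}} \cdot \frac{1}{9596} = 6094 \left(- \frac{67}{74957}\right) \frac{1}{9596} = \left(- \frac{408298}{74957}\right) \frac{1}{9596} = - \frac{204149}{359643686}$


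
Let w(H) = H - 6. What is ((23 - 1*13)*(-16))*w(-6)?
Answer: 1920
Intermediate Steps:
w(H) = -6 + H
((23 - 1*13)*(-16))*w(-6) = ((23 - 1*13)*(-16))*(-6 - 6) = ((23 - 13)*(-16))*(-12) = (10*(-16))*(-12) = -160*(-12) = 1920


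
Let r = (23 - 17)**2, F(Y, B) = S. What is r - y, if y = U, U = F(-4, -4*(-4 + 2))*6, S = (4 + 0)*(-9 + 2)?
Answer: 204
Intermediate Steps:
S = -28 (S = 4*(-7) = -28)
F(Y, B) = -28
U = -168 (U = -28*6 = -168)
r = 36 (r = 6**2 = 36)
y = -168
r - y = 36 - 1*(-168) = 36 + 168 = 204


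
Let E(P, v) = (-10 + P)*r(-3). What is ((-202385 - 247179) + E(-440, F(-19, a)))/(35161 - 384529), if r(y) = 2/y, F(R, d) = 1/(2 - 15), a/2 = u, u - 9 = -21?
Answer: 56158/43671 ≈ 1.2859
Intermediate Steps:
u = -12 (u = 9 - 21 = -12)
a = -24 (a = 2*(-12) = -24)
F(R, d) = -1/13 (F(R, d) = 1/(-13) = -1/13)
E(P, v) = 20/3 - 2*P/3 (E(P, v) = (-10 + P)*(2/(-3)) = (-10 + P)*(2*(-⅓)) = (-10 + P)*(-⅔) = 20/3 - 2*P/3)
((-202385 - 247179) + E(-440, F(-19, a)))/(35161 - 384529) = ((-202385 - 247179) + (20/3 - ⅔*(-440)))/(35161 - 384529) = (-449564 + (20/3 + 880/3))/(-349368) = (-449564 + 300)*(-1/349368) = -449264*(-1/349368) = 56158/43671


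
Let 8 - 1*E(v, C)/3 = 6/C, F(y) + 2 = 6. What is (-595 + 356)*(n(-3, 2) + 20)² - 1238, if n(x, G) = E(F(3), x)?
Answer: -598738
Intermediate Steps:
F(y) = 4 (F(y) = -2 + 6 = 4)
E(v, C) = 24 - 18/C
n(x, G) = 24 - 18/x
(-595 + 356)*(n(-3, 2) + 20)² - 1238 = (-595 + 356)*((24 - 18/(-3)) + 20)² - 1238 = -239*((24 - 18*(-⅓)) + 20)² - 1238 = -239*((24 + 6) + 20)² - 1238 = -239*(30 + 20)² - 1238 = -239*50² - 1238 = -239*2500 - 1238 = -597500 - 1238 = -598738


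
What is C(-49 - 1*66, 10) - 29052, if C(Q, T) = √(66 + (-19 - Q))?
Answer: -29052 + 9*√2 ≈ -29039.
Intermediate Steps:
C(Q, T) = √(47 - Q)
C(-49 - 1*66, 10) - 29052 = √(47 - (-49 - 1*66)) - 29052 = √(47 - (-49 - 66)) - 29052 = √(47 - 1*(-115)) - 29052 = √(47 + 115) - 29052 = √162 - 29052 = 9*√2 - 29052 = -29052 + 9*√2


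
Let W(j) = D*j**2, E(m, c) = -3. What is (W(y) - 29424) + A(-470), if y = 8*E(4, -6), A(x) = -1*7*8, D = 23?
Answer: -16232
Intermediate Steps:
A(x) = -56 (A(x) = -7*8 = -56)
y = -24 (y = 8*(-3) = -24)
W(j) = 23*j**2
(W(y) - 29424) + A(-470) = (23*(-24)**2 - 29424) - 56 = (23*576 - 29424) - 56 = (13248 - 29424) - 56 = -16176 - 56 = -16232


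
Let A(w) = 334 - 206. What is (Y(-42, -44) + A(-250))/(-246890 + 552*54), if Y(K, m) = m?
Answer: -42/108541 ≈ -0.00038695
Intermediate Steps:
A(w) = 128
(Y(-42, -44) + A(-250))/(-246890 + 552*54) = (-44 + 128)/(-246890 + 552*54) = 84/(-246890 + 29808) = 84/(-217082) = 84*(-1/217082) = -42/108541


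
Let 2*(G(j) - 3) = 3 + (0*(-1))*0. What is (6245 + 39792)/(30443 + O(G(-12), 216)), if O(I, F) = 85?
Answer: 46037/30528 ≈ 1.5080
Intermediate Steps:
G(j) = 9/2 (G(j) = 3 + (3 + (0*(-1))*0)/2 = 3 + (3 + 0*0)/2 = 3 + (3 + 0)/2 = 3 + (1/2)*3 = 3 + 3/2 = 9/2)
(6245 + 39792)/(30443 + O(G(-12), 216)) = (6245 + 39792)/(30443 + 85) = 46037/30528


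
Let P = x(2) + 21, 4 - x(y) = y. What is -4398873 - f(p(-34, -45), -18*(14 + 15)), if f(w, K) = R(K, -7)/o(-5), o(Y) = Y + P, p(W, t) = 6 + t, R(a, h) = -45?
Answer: -8797741/2 ≈ -4.3989e+6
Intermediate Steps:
x(y) = 4 - y
P = 23 (P = (4 - 1*2) + 21 = (4 - 2) + 21 = 2 + 21 = 23)
o(Y) = 23 + Y (o(Y) = Y + 23 = 23 + Y)
f(w, K) = -5/2 (f(w, K) = -45/(23 - 5) = -45/18 = -45*1/18 = -5/2)
-4398873 - f(p(-34, -45), -18*(14 + 15)) = -4398873 - 1*(-5/2) = -4398873 + 5/2 = -8797741/2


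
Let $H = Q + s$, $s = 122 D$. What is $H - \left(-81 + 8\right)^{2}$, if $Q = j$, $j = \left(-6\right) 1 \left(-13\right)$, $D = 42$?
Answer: $-127$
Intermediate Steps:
$j = 78$ ($j = \left(-6\right) \left(-13\right) = 78$)
$Q = 78$
$s = 5124$ ($s = 122 \cdot 42 = 5124$)
$H = 5202$ ($H = 78 + 5124 = 5202$)
$H - \left(-81 + 8\right)^{2} = 5202 - \left(-81 + 8\right)^{2} = 5202 - \left(-73\right)^{2} = 5202 - 5329 = -127$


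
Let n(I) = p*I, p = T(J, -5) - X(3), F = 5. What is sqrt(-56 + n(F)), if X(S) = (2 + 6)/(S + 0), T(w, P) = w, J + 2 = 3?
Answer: I*sqrt(579)/3 ≈ 8.0208*I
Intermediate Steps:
J = 1 (J = -2 + 3 = 1)
X(S) = 8/S
p = -5/3 (p = 1 - 8/3 = -5/3 ≈ -1.6667)
n(I) = -5*I/3
sqrt(-56 + n(F)) = sqrt(-56 - 5/3*5) = sqrt(-56 - 25/3) = sqrt(-193/3) = I*sqrt(579)/3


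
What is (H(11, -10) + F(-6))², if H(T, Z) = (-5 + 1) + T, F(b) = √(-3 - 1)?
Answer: 45 + 28*I ≈ 45.0 + 28.0*I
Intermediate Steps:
F(b) = 2*I (F(b) = √(-4) = 2*I)
H(T, Z) = -4 + T
(H(11, -10) + F(-6))² = ((-4 + 11) + 2*I)² = (7 + 2*I)²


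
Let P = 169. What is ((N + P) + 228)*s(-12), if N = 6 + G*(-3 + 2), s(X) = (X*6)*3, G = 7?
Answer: -85536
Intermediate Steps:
s(X) = 18*X (s(X) = (6*X)*3 = 18*X)
N = -1 (N = 6 + 7*(-3 + 2) = 6 + 7*(-1) = 6 - 7 = -1)
((N + P) + 228)*s(-12) = ((-1 + 169) + 228)*(18*(-12)) = (168 + 228)*(-216) = 396*(-216) = -85536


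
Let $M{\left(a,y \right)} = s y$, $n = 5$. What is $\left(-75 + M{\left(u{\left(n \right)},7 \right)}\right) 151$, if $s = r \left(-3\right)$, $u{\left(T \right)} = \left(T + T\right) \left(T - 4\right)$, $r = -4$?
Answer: $1359$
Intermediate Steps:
$u{\left(T \right)} = 2 T \left(-4 + T\right)$
$s = 12$ ($s = \left(-4\right) \left(-3\right) = 12$)
$M{\left(a,y \right)} = 12 y$
$\left(-75 + M{\left(u{\left(n \right)},7 \right)}\right) 151 = \left(-75 + 12 \cdot 7\right) 151 = \left(-75 + 84\right) 151 = 9 \cdot 151 = 1359$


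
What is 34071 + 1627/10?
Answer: 342337/10 ≈ 34234.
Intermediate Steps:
34071 + 1627/10 = 342337/10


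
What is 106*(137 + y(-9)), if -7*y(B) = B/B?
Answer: 101548/7 ≈ 14507.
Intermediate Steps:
y(B) = -⅐ (y(B) = -B/(7*B) = -⅐*1 = -⅐)
106*(137 + y(-9)) = 106*(137 - ⅐) = 106*(958/7) = 101548/7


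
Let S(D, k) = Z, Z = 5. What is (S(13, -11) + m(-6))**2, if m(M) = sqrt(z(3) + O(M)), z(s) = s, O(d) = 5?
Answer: 33 + 20*sqrt(2) ≈ 61.284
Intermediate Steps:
S(D, k) = 5
m(M) = 2*sqrt(2) (m(M) = sqrt(3 + 5) = sqrt(8) = 2*sqrt(2))
(S(13, -11) + m(-6))**2 = (5 + 2*sqrt(2))**2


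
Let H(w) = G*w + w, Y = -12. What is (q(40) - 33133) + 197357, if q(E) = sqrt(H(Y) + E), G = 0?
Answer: 164224 + 2*sqrt(7) ≈ 1.6423e+5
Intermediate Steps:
H(w) = w (H(w) = 0*w + w = 0 + w = w)
q(E) = sqrt(-12 + E)
(q(40) - 33133) + 197357 = (sqrt(-12 + 40) - 33133) + 197357 = (sqrt(28) - 33133) + 197357 = (2*sqrt(7) - 33133) + 197357 = (-33133 + 2*sqrt(7)) + 197357 = 164224 + 2*sqrt(7)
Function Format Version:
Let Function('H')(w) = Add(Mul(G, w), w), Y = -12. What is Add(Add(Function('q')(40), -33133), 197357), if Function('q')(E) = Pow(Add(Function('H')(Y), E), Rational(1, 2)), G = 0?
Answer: Add(164224, Mul(2, Pow(7, Rational(1, 2)))) ≈ 1.6423e+5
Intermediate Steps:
Function('H')(w) = w (Function('H')(w) = Add(Mul(0, w), w) = Add(0, w) = w)
Function('q')(E) = Pow(Add(-12, E), Rational(1, 2))
Add(Add(Function('q')(40), -33133), 197357) = Add(Add(Pow(Add(-12, 40), Rational(1, 2)), -33133), 197357) = Add(Add(Pow(28, Rational(1, 2)), -33133), 197357) = Add(Add(Mul(2, Pow(7, Rational(1, 2))), -33133), 197357) = Add(Add(-33133, Mul(2, Pow(7, Rational(1, 2)))), 197357) = Add(164224, Mul(2, Pow(7, Rational(1, 2))))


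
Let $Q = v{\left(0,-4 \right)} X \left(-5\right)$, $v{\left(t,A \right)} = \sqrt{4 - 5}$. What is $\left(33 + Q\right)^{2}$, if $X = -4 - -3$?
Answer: $1064 + 330 i \approx 1064.0 + 330.0 i$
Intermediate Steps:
$v{\left(t,A \right)} = i$ ($v{\left(t,A \right)} = \sqrt{-1} = i$)
$X = -1$ ($X = -4 + 3 = -1$)
$Q = 5 i$ ($Q = i \left(-1\right) \left(-5\right) = - i \left(-5\right) = 5 i \approx 5.0 i$)
$\left(33 + Q\right)^{2} = \left(33 + 5 i\right)^{2}$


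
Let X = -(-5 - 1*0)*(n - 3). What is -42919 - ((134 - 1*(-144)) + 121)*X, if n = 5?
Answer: -46909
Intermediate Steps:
X = 10 (X = -(-5 - 1*0)*(5 - 3) = -(-5 + 0)*2 = -(-5)*2 = -1*(-10) = 10)
-42919 - ((134 - 1*(-144)) + 121)*X = -42919 - ((134 - 1*(-144)) + 121)*10 = -42919 - ((134 + 144) + 121)*10 = -42919 - (278 + 121)*10 = -42919 - 399*10 = -42919 - 1*3990 = -42919 - 3990 = -46909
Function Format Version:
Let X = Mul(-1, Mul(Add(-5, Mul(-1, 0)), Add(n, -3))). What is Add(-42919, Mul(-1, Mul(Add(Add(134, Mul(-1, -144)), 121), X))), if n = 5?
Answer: -46909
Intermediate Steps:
X = 10 (X = Mul(-1, Mul(Add(-5, Mul(-1, 0)), Add(5, -3))) = Mul(-1, Mul(Add(-5, 0), 2)) = Mul(-1, Mul(-5, 2)) = Mul(-1, -10) = 10)
Add(-42919, Mul(-1, Mul(Add(Add(134, Mul(-1, -144)), 121), X))) = Add(-42919, Mul(-1, Mul(Add(Add(134, Mul(-1, -144)), 121), 10))) = Add(-42919, Mul(-1, Mul(Add(Add(134, 144), 121), 10))) = Add(-42919, Mul(-1, Mul(Add(278, 121), 10))) = Add(-42919, Mul(-1, Mul(399, 10))) = Add(-42919, Mul(-1, 3990)) = Add(-42919, -3990) = -46909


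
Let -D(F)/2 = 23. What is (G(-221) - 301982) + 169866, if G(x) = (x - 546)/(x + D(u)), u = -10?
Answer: -35274205/267 ≈ -1.3211e+5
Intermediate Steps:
D(F) = -46 (D(F) = -2*23 = -46)
G(x) = (-546 + x)/(-46 + x) (G(x) = (x - 546)/(x - 46) = (-546 + x)/(-46 + x))
(G(-221) - 301982) + 169866 = ((-546 - 221)/(-46 - 221) - 301982) + 169866 = (-767/(-267) - 301982) + 169866 = (-1/267*(-767) - 301982) + 169866 = (767/267 - 301982) + 169866 = -80628427/267 + 169866 = -35274205/267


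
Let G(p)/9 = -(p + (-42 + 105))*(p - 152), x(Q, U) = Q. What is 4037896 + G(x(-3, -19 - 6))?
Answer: 4121596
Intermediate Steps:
G(p) = -9*(-152 + p)*(63 + p) (G(p) = 9*(-(p + (-42 + 105))*(p - 152)) = 9*(-(p + 63)*(-152 + p)) = 9*(-(63 + p)*(-152 + p)) = 9*(-(-152 + p)*(63 + p)) = -9*(-152 + p)*(63 + p))
4037896 + G(x(-3, -19 - 6)) = 4037896 + (86184 - 9*(-3)² + 801*(-3)) = 4037896 + (86184 - 9*9 - 2403) = 4037896 + (86184 - 81 - 2403) = 4037896 + 83700 = 4121596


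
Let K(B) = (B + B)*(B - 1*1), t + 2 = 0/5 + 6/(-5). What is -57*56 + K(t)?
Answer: -79128/25 ≈ -3165.1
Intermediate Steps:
t = -16/5 (t = -2 + (0/5 + 6/(-5)) = -2 + (0*(⅕) + 6*(-⅕)) = -2 + (0 - 6/5) = -2 - 6/5 = -16/5 ≈ -3.2000)
K(B) = 2*B*(-1 + B) (K(B) = (2*B)*(B - 1) = (2*B)*(-1 + B) = 2*B*(-1 + B))
-57*56 + K(t) = -57*56 + 2*(-16/5)*(-1 - 16/5) = -3192 + 2*(-16/5)*(-21/5) = -3192 + 672/25 = -79128/25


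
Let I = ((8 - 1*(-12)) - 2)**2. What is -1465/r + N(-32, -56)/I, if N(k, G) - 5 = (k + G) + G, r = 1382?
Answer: -333379/223884 ≈ -1.4891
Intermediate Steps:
I = 324 (I = ((8 + 12) - 2)**2 = (20 - 2)**2 = 18**2 = 324)
N(k, G) = 5 + k + 2*G (N(k, G) = 5 + ((k + G) + G) = 5 + ((G + k) + G) = 5 + (k + 2*G) = 5 + k + 2*G)
-1465/r + N(-32, -56)/I = -1465/1382 + (5 - 32 + 2*(-56))/324 = -1465*1/1382 + (5 - 32 - 112)*(1/324) = -1465/1382 - 139*1/324 = -1465/1382 - 139/324 = -333379/223884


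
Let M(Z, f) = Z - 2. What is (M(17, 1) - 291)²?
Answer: 76176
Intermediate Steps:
M(Z, f) = -2 + Z
(M(17, 1) - 291)² = ((-2 + 17) - 291)² = (15 - 291)² = (-276)² = 76176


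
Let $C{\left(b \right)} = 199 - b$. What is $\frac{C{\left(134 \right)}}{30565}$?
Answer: $\frac{13}{6113} \approx 0.0021266$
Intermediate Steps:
$\frac{C{\left(134 \right)}}{30565} = \frac{199 - 134}{30565} = \left(199 - 134\right) \frac{1}{30565} = 65 \cdot \frac{1}{30565} = \frac{13}{6113}$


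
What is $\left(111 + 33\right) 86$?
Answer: $12384$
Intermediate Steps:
$\left(111 + 33\right) 86 = 144 \cdot 86 = 12384$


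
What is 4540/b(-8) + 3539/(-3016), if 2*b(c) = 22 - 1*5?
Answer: 27325117/51272 ≈ 532.94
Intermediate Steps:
b(c) = 17/2 (b(c) = (22 - 1*5)/2 = (22 - 5)/2 = (½)*17 = 17/2)
4540/b(-8) + 3539/(-3016) = 4540/(17/2) + 3539/(-3016) = 4540*(2/17) + 3539*(-1/3016) = 9080/17 - 3539/3016 = 27325117/51272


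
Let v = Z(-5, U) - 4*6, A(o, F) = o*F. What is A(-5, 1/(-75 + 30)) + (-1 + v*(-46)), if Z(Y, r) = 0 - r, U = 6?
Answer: 12412/9 ≈ 1379.1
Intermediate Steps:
A(o, F) = F*o
Z(Y, r) = -r
v = -30 (v = -1*6 - 4*6 = -6 - 24 = -30)
A(-5, 1/(-75 + 30)) + (-1 + v*(-46)) = -5/(-75 + 30) + (-1 - 30*(-46)) = -5/(-45) + (-1 + 1380) = -1/45*(-5) + 1379 = 1/9 + 1379 = 12412/9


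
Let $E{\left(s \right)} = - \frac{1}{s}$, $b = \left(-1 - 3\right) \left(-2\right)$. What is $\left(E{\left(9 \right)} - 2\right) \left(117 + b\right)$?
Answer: $- \frac{2375}{9} \approx -263.89$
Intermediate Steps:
$b = 8$ ($b = \left(-4\right) \left(-2\right) = 8$)
$\left(E{\left(9 \right)} - 2\right) \left(117 + b\right) = \left(- \frac{1}{9} - 2\right) \left(117 + 8\right) = \left(\left(-1\right) \frac{1}{9} - 2\right) 125 = \left(- \frac{1}{9} - 2\right) 125 = \left(- \frac{19}{9}\right) 125 = - \frac{2375}{9}$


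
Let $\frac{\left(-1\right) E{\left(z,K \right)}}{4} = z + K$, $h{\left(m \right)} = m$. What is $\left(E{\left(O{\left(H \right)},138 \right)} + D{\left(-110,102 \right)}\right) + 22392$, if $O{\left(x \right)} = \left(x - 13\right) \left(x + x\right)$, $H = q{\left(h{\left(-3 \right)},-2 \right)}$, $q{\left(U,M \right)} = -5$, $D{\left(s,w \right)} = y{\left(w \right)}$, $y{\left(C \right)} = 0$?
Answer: $21120$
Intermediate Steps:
$D{\left(s,w \right)} = 0$
$H = -5$
$O{\left(x \right)} = 2 x \left(-13 + x\right)$ ($O{\left(x \right)} = \left(-13 + x\right) 2 x = 2 x \left(-13 + x\right)$)
$E{\left(z,K \right)} = - 4 K - 4 z$ ($E{\left(z,K \right)} = - 4 \left(z + K\right) = - 4 \left(K + z\right) = - 4 K - 4 z$)
$\left(E{\left(O{\left(H \right)},138 \right)} + D{\left(-110,102 \right)}\right) + 22392 = \left(\left(\left(-4\right) 138 - 4 \cdot 2 \left(-5\right) \left(-13 - 5\right)\right) + 0\right) + 22392 = \left(\left(-552 - 4 \cdot 2 \left(-5\right) \left(-18\right)\right) + 0\right) + 22392 = \left(\left(-552 - 720\right) + 0\right) + 22392 = \left(-1272 + 0\right) + 22392 = -1272 + 22392 = 21120$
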